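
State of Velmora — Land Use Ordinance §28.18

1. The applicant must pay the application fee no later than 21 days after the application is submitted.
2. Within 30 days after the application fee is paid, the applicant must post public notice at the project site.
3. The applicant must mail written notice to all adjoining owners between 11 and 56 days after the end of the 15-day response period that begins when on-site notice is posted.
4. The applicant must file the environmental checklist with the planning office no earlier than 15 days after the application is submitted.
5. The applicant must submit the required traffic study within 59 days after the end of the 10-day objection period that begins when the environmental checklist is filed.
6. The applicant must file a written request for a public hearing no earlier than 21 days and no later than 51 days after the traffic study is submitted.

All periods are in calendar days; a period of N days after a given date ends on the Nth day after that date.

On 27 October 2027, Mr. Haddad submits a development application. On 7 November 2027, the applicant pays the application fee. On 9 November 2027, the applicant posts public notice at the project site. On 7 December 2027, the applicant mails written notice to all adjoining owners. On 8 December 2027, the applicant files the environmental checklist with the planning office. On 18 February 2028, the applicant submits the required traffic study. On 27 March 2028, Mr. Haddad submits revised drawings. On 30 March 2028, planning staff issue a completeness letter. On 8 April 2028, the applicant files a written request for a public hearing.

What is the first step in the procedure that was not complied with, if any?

(1) due by 27 October 2027 + 21 days = 17 November 2027; done 7 November 2027 — timely.
(2) due by 7 November 2027 + 30 days = 7 December 2027; done 9 November 2027 — timely.
(3) the permitted window runs from 24 November 2027 + 11 = 5 December 2027 to 24 November 2027 + 56 = 19 January 2028; 7 December 2027 falls inside that range.
(4) permitted from 27 October 2027 + 15 days = 11 November 2027 onward; done 8 December 2027, after the minimum wait.
(5) due by 18 December 2027 + 59 days = 15 February 2028; 18 February 2028 misses that deadline by 3 days.

Step 5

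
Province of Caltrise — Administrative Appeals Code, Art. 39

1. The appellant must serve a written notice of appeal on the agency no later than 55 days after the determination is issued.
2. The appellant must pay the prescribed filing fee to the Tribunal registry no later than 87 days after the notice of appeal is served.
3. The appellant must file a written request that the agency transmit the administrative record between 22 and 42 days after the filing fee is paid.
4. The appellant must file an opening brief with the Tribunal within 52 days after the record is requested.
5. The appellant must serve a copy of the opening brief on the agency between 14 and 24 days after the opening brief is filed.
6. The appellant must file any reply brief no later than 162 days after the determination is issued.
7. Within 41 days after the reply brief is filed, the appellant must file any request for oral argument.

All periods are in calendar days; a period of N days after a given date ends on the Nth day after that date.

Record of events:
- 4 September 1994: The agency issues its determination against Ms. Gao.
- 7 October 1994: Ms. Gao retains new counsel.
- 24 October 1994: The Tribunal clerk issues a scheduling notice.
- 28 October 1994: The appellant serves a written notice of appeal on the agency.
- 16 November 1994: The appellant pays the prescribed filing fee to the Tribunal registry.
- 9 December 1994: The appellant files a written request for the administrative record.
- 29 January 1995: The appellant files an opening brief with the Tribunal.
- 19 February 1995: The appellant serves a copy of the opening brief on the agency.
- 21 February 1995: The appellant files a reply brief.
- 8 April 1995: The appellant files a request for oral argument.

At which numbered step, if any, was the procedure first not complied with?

Step 1: 55 days after 4 September 1994 (when the determination is issued) is 29 October 1994; completed 28 October 1994, before the deadline.
Step 2: 87 days after 28 October 1994 (when the notice of appeal is served) is 23 January 1995; 16 November 1994 is within that limit.
Step 3: the window is 22–42 days after 16 November 1994 (when the filing fee is paid), so 8 December 1994 through 28 December 1994; done 9 December 1994 — within the window.
Step 4: 52 days after 9 December 1994 (when the record is requested) is 30 January 1995; completed 29 January 1995, before the deadline.
Step 5: the window is 14–24 days after 29 January 1995 (when the opening brief is filed), so 12 February 1995 through 22 February 1995; done 19 February 1995, which is between those dates.
Step 6: 162 days after 4 September 1994 (when the determination is issued) is 13 February 1995; not done until 21 February 1995, 8 days after the deadline.

Step 6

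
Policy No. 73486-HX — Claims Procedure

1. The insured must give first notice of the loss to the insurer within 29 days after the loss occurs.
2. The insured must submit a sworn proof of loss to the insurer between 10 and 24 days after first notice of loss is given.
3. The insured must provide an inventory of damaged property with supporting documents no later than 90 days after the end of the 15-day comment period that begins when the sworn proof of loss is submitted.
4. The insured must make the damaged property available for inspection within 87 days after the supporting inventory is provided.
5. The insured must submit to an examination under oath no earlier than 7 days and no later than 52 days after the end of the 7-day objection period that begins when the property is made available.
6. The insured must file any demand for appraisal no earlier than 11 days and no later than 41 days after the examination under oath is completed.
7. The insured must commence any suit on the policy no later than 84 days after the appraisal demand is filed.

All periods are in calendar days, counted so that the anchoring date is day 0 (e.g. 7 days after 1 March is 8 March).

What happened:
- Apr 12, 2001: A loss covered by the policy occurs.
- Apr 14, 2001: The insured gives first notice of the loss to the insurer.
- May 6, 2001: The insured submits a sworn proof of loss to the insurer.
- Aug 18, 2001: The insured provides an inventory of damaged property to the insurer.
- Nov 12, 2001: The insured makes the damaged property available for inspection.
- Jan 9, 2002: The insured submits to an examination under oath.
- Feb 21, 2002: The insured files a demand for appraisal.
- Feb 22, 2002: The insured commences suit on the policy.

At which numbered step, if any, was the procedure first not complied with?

Step 1: 29 days after Apr 12, 2001 (when the loss occurs) is May 11, 2001; completed Apr 14, 2001, before the deadline.
Step 2: the window is 10–24 days after Apr 14, 2001 (when first notice of loss is given), so Apr 24, 2001 through May 8, 2001; done May 6, 2001, which is between those dates.
Step 3: 90 days after May 21, 2001 (end of the 15-day comment period, which began when the sworn proof of loss is submitted on May 6, 2001) is Aug 19, 2001; completed Aug 18, 2001, before the deadline.
Step 4: 87 days after Aug 18, 2001 (when the supporting inventory is provided) is Nov 13, 2001; done Nov 12, 2001 — timely.
Step 5: the window is 7–52 days after Nov 19, 2001 (end of the 7-day objection period, which began when the property is made available on Nov 12, 2001), so Nov 26, 2001 through Jan 10, 2002; Jan 9, 2002 falls inside that range.
Step 6: the window is 11–41 days after Jan 9, 2002 (when the examination under oath is completed), so Jan 20, 2002 through Feb 19, 2002; done Feb 21, 2002 — 2 days after the window closed.
Later steps need not be reached.

Step 6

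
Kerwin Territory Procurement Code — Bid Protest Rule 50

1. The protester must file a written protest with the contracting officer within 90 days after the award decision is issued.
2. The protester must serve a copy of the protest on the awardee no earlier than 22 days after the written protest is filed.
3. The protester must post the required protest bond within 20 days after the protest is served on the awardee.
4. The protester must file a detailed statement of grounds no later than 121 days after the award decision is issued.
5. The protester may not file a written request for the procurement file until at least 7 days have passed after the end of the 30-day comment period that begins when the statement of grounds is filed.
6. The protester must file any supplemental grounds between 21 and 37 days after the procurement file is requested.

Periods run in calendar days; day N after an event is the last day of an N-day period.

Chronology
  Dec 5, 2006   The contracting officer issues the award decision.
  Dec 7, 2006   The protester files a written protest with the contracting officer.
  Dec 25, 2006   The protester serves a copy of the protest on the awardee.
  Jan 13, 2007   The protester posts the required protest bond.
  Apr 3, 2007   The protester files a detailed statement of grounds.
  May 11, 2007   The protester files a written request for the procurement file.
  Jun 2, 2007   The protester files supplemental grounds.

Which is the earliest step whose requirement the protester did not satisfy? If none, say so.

Step 2

Step 1 — counting 90 days from Dec 5, 2006 (when the award decision is issued) gives a deadline of Mar 5, 2007; Dec 7, 2006 is within that limit.
Step 2 — must wait 22 days from Dec 7, 2006 (when the written protest is filed), so not before Dec 29, 2006; acted on Dec 25, 2006, 4 days prematurely.
The analysis stops there.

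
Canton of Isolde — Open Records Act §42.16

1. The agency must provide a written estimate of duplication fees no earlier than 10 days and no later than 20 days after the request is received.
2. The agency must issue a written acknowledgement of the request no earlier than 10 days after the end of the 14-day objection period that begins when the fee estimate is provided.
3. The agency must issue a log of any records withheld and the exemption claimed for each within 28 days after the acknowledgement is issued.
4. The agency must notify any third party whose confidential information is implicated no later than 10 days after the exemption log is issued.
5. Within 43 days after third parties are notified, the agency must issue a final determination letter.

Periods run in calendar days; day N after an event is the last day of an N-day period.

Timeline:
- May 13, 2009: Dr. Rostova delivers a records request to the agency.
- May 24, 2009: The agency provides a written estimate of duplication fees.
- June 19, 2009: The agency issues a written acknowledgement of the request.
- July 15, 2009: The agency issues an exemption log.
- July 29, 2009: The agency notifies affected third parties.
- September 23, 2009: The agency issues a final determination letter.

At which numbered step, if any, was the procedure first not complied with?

Step 4

Step 1: the window is 10–20 days after May 13, 2009 (when the request is received), so May 23, 2009 through June 2, 2009; May 24, 2009 falls inside that range.
Step 2: the earliest permitted date is 10 days after June 7, 2009 (end of the 14-day objection period, which began when the fee estimate is provided on May 24, 2009), i.e. June 17, 2009; done June 19, 2009 — permitted.
Step 3: 28 days after June 19, 2009 (when the acknowledgement is issued) is July 17, 2009; completed July 15, 2009, before the deadline.
Step 4: 10 days after July 15, 2009 (when the exemption log is issued) is July 25, 2009; July 29, 2009 misses that deadline by 4 days.
The procedure was therefore not followed at step 4.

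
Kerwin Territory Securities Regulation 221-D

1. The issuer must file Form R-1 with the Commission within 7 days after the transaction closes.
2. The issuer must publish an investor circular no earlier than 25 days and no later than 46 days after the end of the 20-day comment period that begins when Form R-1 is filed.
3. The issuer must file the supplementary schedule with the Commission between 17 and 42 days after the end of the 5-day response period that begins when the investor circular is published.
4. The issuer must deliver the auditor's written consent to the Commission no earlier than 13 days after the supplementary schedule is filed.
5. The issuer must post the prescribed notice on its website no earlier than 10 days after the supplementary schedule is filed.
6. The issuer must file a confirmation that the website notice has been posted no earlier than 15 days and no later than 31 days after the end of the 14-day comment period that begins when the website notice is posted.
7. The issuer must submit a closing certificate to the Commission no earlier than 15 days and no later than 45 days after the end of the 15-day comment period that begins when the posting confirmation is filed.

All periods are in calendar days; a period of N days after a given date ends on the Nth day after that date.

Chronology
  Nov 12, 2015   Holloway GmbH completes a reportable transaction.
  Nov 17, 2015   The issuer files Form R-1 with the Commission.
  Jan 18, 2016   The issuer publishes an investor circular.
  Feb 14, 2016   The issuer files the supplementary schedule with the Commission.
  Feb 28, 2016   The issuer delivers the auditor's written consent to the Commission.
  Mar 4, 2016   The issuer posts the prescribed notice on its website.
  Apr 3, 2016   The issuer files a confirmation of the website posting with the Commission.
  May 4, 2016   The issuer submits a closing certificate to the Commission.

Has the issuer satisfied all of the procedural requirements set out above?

Yes

Step 1 — counting 7 days from Nov 12, 2015 (when the transaction closes) gives a deadline of Nov 19, 2015; done Nov 17, 2015 — timely.
Step 2 — 25 and 46 days from Dec 7, 2015 (end of the 20-day comment period, which began when Form R-1 is filed on Nov 17, 2015) are Jan 1, 2016 and Jan 22, 2016 respectively; Jan 18, 2016 falls inside that range.
Step 3 — 17 and 42 days from Jan 23, 2016 (end of the 5-day response period, which began when the investor circular is published on Jan 18, 2016) are Feb 9, 2016 and Mar 5, 2016 respectively; Feb 14, 2016 falls inside that range.
Step 4 — must wait 13 days from Feb 14, 2016 (when the supplementary schedule is filed), so not before Feb 27, 2016; done Feb 28, 2016, after the minimum wait.
Step 5 — must wait 10 days from Feb 14, 2016 (when the supplementary schedule is filed), so not before Feb 24, 2016; Mar 4, 2016 is on or after that date.
Step 6 — 15 and 31 days from Mar 18, 2016 (end of the 14-day comment period, which began when the website notice is posted on Mar 4, 2016) are Apr 2, 2016 and Apr 18, 2016 respectively; Apr 3, 2016 falls inside that range.
Step 7 — 15 and 45 days from Apr 18, 2016 (end of the 15-day comment period, which began when the posting confirmation is filed on Apr 3, 2016) are May 3, 2016 and Jun 2, 2016 respectively; May 4, 2016 falls inside that range.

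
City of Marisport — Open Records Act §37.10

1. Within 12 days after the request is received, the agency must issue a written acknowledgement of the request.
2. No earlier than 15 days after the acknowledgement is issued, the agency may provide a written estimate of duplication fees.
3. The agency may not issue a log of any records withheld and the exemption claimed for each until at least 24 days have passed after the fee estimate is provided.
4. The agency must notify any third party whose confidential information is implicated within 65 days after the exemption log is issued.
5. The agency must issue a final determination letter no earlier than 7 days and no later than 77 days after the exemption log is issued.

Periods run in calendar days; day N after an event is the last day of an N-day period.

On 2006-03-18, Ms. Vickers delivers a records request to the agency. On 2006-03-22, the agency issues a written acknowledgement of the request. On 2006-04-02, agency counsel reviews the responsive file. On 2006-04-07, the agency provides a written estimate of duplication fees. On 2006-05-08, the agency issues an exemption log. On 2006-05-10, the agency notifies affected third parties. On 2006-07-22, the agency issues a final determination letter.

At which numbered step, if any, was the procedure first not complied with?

(1) due by 2006-03-18 + 12 days = 2006-03-30; 2006-03-22 is within that limit.
(2) permitted from 2006-03-22 + 15 days = 2006-04-06 onward; 2006-04-07 is on or after that date.
(3) permitted from 2006-04-07 + 24 days = 2006-05-01 onward; done 2006-05-08 — permitted.
(4) due by 2006-05-08 + 65 days = 2006-07-12; completed 2006-05-10, before the deadline.
(5) the permitted window runs from 2006-05-08 + 7 = 2006-05-15 to 2006-05-08 + 77 = 2006-07-24; done 2006-07-22, which is between those dates.

None — every step was satisfied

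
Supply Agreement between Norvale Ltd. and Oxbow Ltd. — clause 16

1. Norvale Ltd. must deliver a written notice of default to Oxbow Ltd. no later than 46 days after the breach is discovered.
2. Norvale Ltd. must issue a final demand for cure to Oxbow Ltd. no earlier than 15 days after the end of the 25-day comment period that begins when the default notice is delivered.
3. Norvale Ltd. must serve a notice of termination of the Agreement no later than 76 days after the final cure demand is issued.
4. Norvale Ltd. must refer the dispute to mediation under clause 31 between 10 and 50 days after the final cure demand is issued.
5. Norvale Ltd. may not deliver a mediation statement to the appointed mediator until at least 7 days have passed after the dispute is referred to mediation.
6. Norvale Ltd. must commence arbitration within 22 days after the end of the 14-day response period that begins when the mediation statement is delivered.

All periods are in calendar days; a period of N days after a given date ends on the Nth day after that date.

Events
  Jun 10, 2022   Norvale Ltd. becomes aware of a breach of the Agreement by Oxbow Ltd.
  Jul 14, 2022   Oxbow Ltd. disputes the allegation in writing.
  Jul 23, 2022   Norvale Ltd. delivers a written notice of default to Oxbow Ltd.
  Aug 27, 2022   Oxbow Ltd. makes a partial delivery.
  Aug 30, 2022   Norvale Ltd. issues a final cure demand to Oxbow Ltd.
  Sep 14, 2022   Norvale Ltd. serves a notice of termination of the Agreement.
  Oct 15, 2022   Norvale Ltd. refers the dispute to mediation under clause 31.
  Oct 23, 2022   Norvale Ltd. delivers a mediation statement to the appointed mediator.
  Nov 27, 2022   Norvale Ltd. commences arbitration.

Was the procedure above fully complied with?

(1) due by Jun 10, 2022 + 46 days = Jul 26, 2022; done Jul 23, 2022 — timely.
(2) permitted from Aug 17, 2022 + 15 days = Sep 1, 2022 onward; done Aug 30, 2022 — 2 days too early.
That is the first point of non-compliance.

No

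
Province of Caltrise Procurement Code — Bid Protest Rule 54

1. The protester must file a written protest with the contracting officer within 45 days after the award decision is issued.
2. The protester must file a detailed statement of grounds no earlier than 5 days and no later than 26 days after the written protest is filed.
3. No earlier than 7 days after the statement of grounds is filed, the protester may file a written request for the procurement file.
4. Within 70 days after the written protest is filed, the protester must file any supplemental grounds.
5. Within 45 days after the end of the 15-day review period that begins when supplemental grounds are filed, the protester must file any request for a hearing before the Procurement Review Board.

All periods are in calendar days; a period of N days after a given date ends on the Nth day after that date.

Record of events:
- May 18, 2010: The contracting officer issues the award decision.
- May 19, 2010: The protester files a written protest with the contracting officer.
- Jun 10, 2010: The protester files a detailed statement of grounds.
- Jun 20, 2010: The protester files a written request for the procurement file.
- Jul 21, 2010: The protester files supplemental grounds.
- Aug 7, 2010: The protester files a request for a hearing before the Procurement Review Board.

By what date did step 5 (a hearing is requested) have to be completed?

Sep 19, 2010

Supplemental grounds are filed on Jul 21, 2010; the 15-day review period therefore ends Aug 5, 2010, and step 5 runs from that date. 45 days after Aug 5, 2010 is Sep 19, 2010.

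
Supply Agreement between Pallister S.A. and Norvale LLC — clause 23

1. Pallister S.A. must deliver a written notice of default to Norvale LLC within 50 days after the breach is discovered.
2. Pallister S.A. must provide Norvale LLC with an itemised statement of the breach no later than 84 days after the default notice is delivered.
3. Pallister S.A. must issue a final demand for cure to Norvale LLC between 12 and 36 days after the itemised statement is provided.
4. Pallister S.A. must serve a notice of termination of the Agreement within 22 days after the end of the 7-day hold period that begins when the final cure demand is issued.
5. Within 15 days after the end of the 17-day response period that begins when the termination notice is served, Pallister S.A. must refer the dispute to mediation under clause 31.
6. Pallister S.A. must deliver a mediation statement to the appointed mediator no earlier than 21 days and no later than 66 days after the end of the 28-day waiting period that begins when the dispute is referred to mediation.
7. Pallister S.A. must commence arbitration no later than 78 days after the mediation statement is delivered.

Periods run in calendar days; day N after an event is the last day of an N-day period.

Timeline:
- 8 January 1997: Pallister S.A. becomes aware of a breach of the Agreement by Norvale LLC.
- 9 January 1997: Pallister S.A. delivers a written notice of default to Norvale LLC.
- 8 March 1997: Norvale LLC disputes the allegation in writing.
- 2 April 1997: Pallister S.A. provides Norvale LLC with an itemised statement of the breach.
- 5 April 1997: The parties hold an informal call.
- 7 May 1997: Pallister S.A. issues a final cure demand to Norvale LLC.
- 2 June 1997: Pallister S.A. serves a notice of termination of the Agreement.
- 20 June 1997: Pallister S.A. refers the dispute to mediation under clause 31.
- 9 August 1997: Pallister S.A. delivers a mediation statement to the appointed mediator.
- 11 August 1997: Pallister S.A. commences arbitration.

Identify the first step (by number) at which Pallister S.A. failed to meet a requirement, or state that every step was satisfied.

Step 1: 50 days after 8 January 1997 (when the breach is discovered) is 27 February 1997; 9 January 1997 is within that limit.
Step 2: 84 days after 9 January 1997 (when the default notice is delivered) is 3 April 1997; done 2 April 1997 — timely.
Step 3: the window is 12–36 days after 2 April 1997 (when the itemised statement is provided), so 14 April 1997 through 8 May 1997; done 7 May 1997 — within the window.
Step 4: 22 days after 14 May 1997 (end of the 7-day hold period, which began when the final cure demand is issued on 7 May 1997) is 5 June 1997; 2 June 1997 is within that limit.
Step 5: 15 days after 19 June 1997 (end of the 17-day response period, which began when the termination notice is served on 2 June 1997) is 4 July 1997; completed 20 June 1997, before the deadline.
Step 6: the window is 21–66 days after 18 July 1997 (end of the 28-day waiting period, which began when the dispute is referred to mediation on 20 June 1997), so 8 August 1997 through 22 September 1997; done 9 August 1997, which is between those dates.
Step 7: 78 days after 9 August 1997 (when the mediation statement is delivered) is 26 October 1997; 11 August 1997 is within that limit.

None — every step was satisfied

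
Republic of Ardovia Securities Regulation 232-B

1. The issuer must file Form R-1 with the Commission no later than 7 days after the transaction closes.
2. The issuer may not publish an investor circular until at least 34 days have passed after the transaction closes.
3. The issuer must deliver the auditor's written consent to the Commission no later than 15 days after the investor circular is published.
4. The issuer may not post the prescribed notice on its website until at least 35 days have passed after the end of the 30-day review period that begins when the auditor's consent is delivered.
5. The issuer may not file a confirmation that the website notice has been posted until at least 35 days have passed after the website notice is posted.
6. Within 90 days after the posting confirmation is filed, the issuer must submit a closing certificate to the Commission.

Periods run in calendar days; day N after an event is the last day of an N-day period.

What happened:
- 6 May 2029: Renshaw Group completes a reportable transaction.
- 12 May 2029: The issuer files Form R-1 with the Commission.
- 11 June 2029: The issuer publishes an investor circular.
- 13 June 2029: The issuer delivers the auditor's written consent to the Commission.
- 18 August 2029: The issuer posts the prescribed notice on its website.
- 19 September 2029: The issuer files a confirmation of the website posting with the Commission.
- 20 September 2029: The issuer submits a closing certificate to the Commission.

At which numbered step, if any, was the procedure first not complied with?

Step 1 — counting 7 days from 6 May 2029 (when the transaction closes) gives a deadline of 13 May 2029; completed 12 May 2029, before the deadline.
Step 2 — must wait 34 days from 6 May 2029 (when the transaction closes), so not before 9 June 2029; 11 June 2029 is on or after that date.
Step 3 — counting 15 days from 11 June 2029 (when the investor circular is published) gives a deadline of 26 June 2029; completed 13 June 2029, before the deadline.
Step 4 — must wait 35 days from 13 July 2029 (end of the 30-day review period, which began when the auditor's consent is delivered on 13 June 2029), so not before 17 August 2029; 18 August 2029 is on or after that date.
Step 5 — must wait 35 days from 18 August 2029 (when the website notice is posted), so not before 22 September 2029; acted on 19 September 2029, 3 days prematurely.
Later steps need not be reached.

Step 5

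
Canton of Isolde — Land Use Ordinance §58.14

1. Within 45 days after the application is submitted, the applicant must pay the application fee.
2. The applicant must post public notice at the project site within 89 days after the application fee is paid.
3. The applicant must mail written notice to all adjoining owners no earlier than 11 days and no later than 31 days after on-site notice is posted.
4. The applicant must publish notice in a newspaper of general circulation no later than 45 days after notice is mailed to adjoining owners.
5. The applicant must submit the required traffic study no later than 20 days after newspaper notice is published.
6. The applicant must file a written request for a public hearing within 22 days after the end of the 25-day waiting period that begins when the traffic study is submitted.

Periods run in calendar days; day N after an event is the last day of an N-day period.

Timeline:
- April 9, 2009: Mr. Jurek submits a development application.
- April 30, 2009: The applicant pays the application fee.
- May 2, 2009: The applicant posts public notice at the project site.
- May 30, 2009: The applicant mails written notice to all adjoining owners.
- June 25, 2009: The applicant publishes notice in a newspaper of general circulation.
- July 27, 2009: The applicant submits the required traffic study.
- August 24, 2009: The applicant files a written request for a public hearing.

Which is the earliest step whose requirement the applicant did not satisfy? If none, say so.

Step 1 — counting 45 days from April 9, 2009 (when the application is submitted) gives a deadline of May 24, 2009; completed April 30, 2009, before the deadline.
Step 2 — counting 89 days from April 30, 2009 (when the application fee is paid) gives a deadline of July 28, 2009; done May 2, 2009 — timely.
Step 3 — 11 and 31 days from May 2, 2009 (when on-site notice is posted) are May 13, 2009 and June 2, 2009 respectively; done May 30, 2009, which is between those dates.
Step 4 — counting 45 days from May 30, 2009 (when notice is mailed to adjoining owners) gives a deadline of July 14, 2009; June 25, 2009 is within that limit.
Step 5 — counting 20 days from June 25, 2009 (when newspaper notice is published) gives a deadline of July 15, 2009; not done until July 27, 2009, 12 days after the deadline.
The analysis stops there.

Step 5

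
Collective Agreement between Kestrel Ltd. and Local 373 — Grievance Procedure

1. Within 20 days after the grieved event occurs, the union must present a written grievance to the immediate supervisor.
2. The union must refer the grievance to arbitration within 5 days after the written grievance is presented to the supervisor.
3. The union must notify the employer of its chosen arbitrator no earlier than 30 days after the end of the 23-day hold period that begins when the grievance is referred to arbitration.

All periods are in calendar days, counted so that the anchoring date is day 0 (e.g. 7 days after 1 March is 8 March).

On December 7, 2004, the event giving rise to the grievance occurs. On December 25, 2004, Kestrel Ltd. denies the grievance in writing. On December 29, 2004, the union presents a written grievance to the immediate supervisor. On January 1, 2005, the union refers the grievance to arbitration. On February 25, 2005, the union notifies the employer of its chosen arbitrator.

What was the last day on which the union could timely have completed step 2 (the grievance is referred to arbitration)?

Step 2 runs from December 29, 2004, when the written grievance is presented to the supervisor. 5 days after December 29, 2004 is January 3, 2005.

January 3, 2005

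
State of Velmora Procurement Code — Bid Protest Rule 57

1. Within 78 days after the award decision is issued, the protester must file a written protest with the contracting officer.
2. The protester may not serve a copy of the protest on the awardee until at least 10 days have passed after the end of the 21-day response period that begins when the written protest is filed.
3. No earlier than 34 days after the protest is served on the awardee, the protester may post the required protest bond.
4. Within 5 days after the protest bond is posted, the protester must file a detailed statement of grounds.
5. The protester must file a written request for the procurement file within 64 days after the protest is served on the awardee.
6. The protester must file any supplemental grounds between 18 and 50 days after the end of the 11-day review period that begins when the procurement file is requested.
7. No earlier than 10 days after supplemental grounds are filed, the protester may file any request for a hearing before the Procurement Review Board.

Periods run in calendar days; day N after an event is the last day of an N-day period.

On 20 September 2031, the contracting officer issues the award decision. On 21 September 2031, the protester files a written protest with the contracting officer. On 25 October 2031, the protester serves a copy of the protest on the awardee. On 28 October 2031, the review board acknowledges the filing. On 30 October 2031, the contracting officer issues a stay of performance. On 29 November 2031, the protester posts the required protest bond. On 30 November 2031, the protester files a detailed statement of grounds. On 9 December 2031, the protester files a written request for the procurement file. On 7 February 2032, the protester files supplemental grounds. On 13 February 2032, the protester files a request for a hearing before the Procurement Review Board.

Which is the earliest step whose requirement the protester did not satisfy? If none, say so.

Step 1 — counting 78 days from 20 September 2031 (when the award decision is issued) gives a deadline of 7 December 2031; 21 September 2031 is within that limit.
Step 2 — must wait 10 days from 12 October 2031 (end of the 21-day response period, which began when the written protest is filed on 21 September 2031), so not before 22 October 2031; done 25 October 2031, after the minimum wait.
Step 3 — must wait 34 days from 25 October 2031 (when the protest is served on the awardee), so not before 28 November 2031; 29 November 2031 is on or after that date.
Step 4 — counting 5 days from 29 November 2031 (when the protest bond is posted) gives a deadline of 4 December 2031; done 30 November 2031 — timely.
Step 5 — counting 64 days from 25 October 2031 (when the protest is served on the awardee) gives a deadline of 28 December 2031; done 9 December 2031 — timely.
Step 6 — 18 and 50 days from 20 December 2031 (end of the 11-day review period, which began when the procurement file is requested on 9 December 2031) are 7 January 2032 and 8 February 2032 respectively; done 7 February 2032, which is between those dates.
Step 7 — must wait 10 days from 7 February 2032 (when supplemental grounds are filed), so not before 17 February 2032; done 13 February 2032 — 4 days too early.

Step 7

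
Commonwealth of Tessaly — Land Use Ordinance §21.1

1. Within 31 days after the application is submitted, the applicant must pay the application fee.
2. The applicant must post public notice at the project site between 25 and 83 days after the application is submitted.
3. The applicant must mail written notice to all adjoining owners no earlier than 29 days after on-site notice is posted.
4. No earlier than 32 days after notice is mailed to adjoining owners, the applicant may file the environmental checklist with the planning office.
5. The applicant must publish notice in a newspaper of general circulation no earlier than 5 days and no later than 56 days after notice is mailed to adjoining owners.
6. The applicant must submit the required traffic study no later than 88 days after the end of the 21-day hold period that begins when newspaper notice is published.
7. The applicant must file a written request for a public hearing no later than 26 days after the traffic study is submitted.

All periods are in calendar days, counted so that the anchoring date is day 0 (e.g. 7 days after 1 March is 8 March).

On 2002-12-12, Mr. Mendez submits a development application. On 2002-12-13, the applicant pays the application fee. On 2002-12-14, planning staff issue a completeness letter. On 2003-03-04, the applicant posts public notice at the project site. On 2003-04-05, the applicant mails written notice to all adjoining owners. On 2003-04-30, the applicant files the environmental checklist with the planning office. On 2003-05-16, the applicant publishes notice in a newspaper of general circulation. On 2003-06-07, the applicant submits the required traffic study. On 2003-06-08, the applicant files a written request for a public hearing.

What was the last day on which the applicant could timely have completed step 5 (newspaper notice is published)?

Step 5 runs from 2003-04-05, when notice is mailed to adjoining owners. The window is 5–56 days after 2003-04-05; it closes on 2003-05-31.

2003-05-31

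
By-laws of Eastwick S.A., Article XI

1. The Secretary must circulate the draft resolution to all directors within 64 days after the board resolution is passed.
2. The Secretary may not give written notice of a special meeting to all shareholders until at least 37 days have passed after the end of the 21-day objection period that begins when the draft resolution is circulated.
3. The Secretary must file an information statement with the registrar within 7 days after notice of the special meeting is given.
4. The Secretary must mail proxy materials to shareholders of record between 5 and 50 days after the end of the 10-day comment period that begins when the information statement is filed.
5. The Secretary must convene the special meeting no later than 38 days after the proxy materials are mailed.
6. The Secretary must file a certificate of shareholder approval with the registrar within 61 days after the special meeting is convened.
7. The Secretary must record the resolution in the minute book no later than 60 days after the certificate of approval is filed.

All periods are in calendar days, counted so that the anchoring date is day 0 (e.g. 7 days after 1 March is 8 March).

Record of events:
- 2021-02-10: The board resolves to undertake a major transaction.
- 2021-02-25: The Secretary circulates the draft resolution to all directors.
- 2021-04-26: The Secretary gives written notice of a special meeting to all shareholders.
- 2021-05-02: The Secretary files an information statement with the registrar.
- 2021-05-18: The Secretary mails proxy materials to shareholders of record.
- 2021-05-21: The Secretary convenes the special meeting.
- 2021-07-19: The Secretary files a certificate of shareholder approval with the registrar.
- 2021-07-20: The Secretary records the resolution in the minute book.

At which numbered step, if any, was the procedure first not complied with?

None — every step was satisfied

Step 1: 64 days after 2021-02-10 (when the board resolution is passed) is 2021-04-15; completed 2021-02-25, before the deadline.
Step 2: the earliest permitted date is 37 days after 2021-03-18 (end of the 21-day objection period, which began when the draft resolution is circulated on 2021-02-25), i.e. 2021-04-24; 2021-04-26 is on or after that date.
Step 3: 7 days after 2021-04-26 (when notice of the special meeting is given) is 2021-05-03; 2021-05-02 is within that limit.
Step 4: the window is 5–50 days after 2021-05-12 (end of the 10-day comment period, which began when the information statement is filed on 2021-05-02), so 2021-05-17 through 2021-07-01; 2021-05-18 falls inside that range.
Step 5: 38 days after 2021-05-18 (when the proxy materials are mailed) is 2021-06-25; done 2021-05-21 — timely.
Step 6: 61 days after 2021-05-21 (when the special meeting is convened) is 2021-07-21; done 2021-07-19 — timely.
Step 7: 60 days after 2021-07-19 (when the certificate of approval is filed) is 2021-09-17; completed 2021-07-20, before the deadline.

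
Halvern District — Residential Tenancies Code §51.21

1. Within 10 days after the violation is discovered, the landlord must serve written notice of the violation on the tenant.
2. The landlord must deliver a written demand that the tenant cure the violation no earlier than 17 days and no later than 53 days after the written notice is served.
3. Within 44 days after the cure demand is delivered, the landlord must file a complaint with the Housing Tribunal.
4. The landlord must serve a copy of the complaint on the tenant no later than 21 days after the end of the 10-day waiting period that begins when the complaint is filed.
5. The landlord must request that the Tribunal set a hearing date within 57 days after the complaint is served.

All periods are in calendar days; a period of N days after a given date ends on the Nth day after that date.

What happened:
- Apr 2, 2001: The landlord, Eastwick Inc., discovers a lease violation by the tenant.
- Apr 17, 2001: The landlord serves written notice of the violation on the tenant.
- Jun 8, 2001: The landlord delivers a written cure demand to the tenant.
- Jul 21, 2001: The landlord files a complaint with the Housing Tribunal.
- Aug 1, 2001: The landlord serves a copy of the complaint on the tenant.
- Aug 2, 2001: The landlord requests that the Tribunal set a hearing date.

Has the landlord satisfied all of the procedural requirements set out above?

Step 1 — counting 10 days from Apr 2, 2001 (when the violation is discovered) gives a deadline of Apr 12, 2001; Apr 17, 2001 misses that deadline by 5 days.
That is the first point of non-compliance.

No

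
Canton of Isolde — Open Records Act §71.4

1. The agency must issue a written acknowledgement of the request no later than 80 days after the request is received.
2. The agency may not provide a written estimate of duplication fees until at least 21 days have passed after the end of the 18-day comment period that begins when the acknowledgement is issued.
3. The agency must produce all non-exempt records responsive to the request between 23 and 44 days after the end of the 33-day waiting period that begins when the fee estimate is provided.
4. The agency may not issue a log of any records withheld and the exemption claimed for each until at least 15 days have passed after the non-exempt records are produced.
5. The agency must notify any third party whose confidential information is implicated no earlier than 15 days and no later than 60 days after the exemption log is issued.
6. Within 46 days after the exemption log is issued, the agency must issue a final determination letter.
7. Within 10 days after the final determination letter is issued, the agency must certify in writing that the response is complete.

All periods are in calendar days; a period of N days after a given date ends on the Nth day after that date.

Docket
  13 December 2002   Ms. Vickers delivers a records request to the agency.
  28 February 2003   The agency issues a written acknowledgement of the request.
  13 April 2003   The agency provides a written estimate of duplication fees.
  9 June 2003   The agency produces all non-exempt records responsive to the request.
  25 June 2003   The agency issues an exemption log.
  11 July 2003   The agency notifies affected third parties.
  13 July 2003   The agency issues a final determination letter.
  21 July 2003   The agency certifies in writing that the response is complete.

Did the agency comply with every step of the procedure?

Step 1 — counting 80 days from 13 December 2002 (when the request is received) gives a deadline of 3 March 2003; 28 February 2003 is within that limit.
Step 2 — must wait 21 days from 18 March 2003 (end of the 18-day comment period, which began when the acknowledgement is issued on 28 February 2003), so not before 8 April 2003; done 13 April 2003, after the minimum wait.
Step 3 — 23 and 44 days from 16 May 2003 (end of the 33-day waiting period, which began when the fee estimate is provided on 13 April 2003) are 8 June 2003 and 29 June 2003 respectively; done 9 June 2003, which is between those dates.
Step 4 — must wait 15 days from 9 June 2003 (when the non-exempt records are produced), so not before 24 June 2003; 25 June 2003 is on or after that date.
Step 5 — 15 and 60 days from 25 June 2003 (when the exemption log is issued) are 10 July 2003 and 24 August 2003 respectively; done 11 July 2003, which is between those dates.
Step 6 — counting 46 days from 25 June 2003 (when the exemption log is issued) gives a deadline of 10 August 2003; completed 13 July 2003, before the deadline.
Step 7 — counting 10 days from 13 July 2003 (when the final determination letter is issued) gives a deadline of 23 July 2003; completed 21 July 2003, before the deadline.

Yes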